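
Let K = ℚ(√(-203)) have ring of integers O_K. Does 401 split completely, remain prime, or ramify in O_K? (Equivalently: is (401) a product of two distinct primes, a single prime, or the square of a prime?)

Since -203 ≡ 1 mod 4, the ring of integers is ℤ[(1+√-203)/2] with discriminant -203.
Since gcd(401, -203) = 1 the prime 401 does not ramify.
(-203/401) = 198^200 mod 401 = 1, giving Legendre symbol 1.
d is a quadratic residue mod p, hence 401 splits in O_K.

p splits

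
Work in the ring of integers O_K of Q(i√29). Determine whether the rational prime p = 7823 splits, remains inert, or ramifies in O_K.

-29 mod 4 = 3, hence disc K = 4·(-29) = -116 and O_K = ℤ[√-29].
Since gcd(7823, -116) = 1 the prime 7823 does not ramify.
Compute (-29/7823) via Euler: 7794^((7823-1)/2) mod 7823 = 7822, so (-29/7823) = -1.
Legendre symbol -1 ⇒ 7823 is inert.

remains prime (inert)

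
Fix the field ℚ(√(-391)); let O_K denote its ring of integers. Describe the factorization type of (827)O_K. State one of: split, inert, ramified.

d = -391 ≡ 1 (mod 4), so O_K = ℤ[(1+√-391)/2] and disc(K) = d = -391.
827 ∤ -391, so 827 is unramified.
(-391/827) = 436^413 mod 827 = 1, giving Legendre symbol 1.
Legendre symbol 1 ⇒ 827 is split.

split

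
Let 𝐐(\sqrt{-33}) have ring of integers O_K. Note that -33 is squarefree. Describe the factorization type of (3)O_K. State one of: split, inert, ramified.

3 is ramified

-33 mod 4 = 3, hence disc K = 4·(-33) = -132 and O_K = ℤ[√-33].
3 divides disc(K) = -132, so 3 ramifies.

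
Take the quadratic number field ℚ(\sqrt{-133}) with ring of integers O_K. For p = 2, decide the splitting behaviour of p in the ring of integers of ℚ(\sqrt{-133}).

p ramifies

-133 mod 4 = 3, hence disc K = 4·(-133) = -532 and O_K = ℤ[√-133].
Ramification test: 2 | -532. The prime 2 ramifies in K.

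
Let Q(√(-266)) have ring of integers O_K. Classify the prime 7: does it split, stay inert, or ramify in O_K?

ramifies in O_K

d = -266 ≡ 2 (mod 4), so O_K = ℤ[√-266] and disc(K) = 4d = -1064.
Ramification test: 7 | -1064. The prime 7 ramifies in K.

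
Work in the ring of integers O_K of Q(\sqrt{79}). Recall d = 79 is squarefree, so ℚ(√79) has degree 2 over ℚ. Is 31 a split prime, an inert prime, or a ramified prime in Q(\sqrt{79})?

remains prime (inert)

d = 79 ≡ 3 (mod 4), so O_K = ℤ[√79] and disc(K) = 4d = 316.
disc(K) = 316 is not divisible by 31; 31 is unramified.
Compute (79/31) via Euler: 17^((31-1)/2) mod 31 = 30, so (79/31) = -1.
Legendre symbol -1 ⇒ 31 is inert.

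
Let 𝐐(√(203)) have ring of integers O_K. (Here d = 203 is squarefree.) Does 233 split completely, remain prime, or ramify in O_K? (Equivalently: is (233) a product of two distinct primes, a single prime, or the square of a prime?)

split — (233) = 𝔭₁𝔭₂ with 𝔭₁ ≠ 𝔭₂

d = 203 ≡ 3 (mod 4), so O_K = ℤ[√203] and disc(K) = 4d = 812.
disc(K) = 812 is not divisible by 233; 233 is unramified.
(203/233) = 203^116 mod 233 = 1, giving Legendre symbol 1.
d is a quadratic residue mod p, hence 233 splits in O_K.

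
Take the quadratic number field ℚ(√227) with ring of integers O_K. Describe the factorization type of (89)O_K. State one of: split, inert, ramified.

d = 227 ≡ 3 (mod 4), so O_K = ℤ[√227] and disc(K) = 4d = 908.
disc(K) = 908 is not divisible by 89; 89 is unramified.
(227/89) = 49^44 mod 89 = 1, giving Legendre symbol 1.
d is a quadratic residue mod p, hence 89 splits in O_K.

split — (89) = 𝔭₁𝔭₂ with 𝔭₁ ≠ 𝔭₂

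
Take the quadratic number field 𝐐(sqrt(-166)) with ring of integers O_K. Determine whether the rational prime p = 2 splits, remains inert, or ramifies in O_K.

p ramifies

Since -166 ≢ 1 mod 4, the ring of integers is ℤ[√-166] with discriminant 4·(-166) = -664.
2 divides disc(K) = -664, so 2 ramifies.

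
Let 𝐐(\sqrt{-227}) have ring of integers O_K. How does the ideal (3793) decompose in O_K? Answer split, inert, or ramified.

-227 mod 4 = 1, hence disc K = -227 and O_K = ℤ[(1+√-227)/2].
3793 ∤ -227, so 3793 is unramified.
Legendre symbol by Euler's criterion: (-227/3793) ≡ (-227)^1896 ≡ 1 (mod 3793), i.e. (-227/3793) = 1.
Legendre symbol 1 ⇒ 3793 is split.

splits completely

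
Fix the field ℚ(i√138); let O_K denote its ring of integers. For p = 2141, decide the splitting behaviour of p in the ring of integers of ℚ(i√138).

splits completely

-138 mod 4 = 2, hence disc K = 4·(-138) = -552 and O_K = ℤ[√-138].
Since gcd(2141, -552) = 1 the prime 2141 does not ramify.
(-138/2141) = 2003^1070 mod 2141 = 1, giving Legendre symbol 1.
d is a quadratic residue mod p, hence 2141 splits in O_K.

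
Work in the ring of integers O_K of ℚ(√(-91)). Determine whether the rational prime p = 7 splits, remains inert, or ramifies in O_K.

d = -91 ≡ 1 (mod 4), so O_K = ℤ[(1+√-91)/2] and disc(K) = d = -91.
Ramification test: 7 | -91. The prime 7 ramifies in K.

ramified — (7) = 𝔭²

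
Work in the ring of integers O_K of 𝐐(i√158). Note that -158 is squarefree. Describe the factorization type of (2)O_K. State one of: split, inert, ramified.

-158 mod 4 = 2, hence disc K = 4·(-158) = -632 and O_K = ℤ[√-158].
2 divides disc(K) = -632, so 2 ramifies.

ramifies in O_K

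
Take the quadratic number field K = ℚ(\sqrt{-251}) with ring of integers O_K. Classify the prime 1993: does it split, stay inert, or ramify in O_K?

p is inert

-251 mod 4 = 1, hence disc K = -251 and O_K = ℤ[(1+√-251)/2].
Since gcd(1993, -251) = 1 the prime 1993 does not ramify.
Euler's criterion: (-251)^996 mod 1993 = 1992. Thus (-251|1993) = -1.
Legendre symbol -1 ⇒ 1993 is inert.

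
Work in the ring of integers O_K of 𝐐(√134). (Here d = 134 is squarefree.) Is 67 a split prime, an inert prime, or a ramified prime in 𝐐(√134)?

Since 134 ≢ 1 mod 4, the ring of integers is ℤ[√134] with discriminant 4·134 = 536.
Ramification test: 67 | 536. The prime 67 ramifies in K.

p ramifies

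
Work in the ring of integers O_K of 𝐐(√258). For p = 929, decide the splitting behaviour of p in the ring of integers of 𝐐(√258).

258 mod 4 = 2, hence disc K = 4·258 = 1032 and O_K = ℤ[√258].
disc(K) = 1032 is not divisible by 929; 929 is unramified.
(258/929) = 258^464 mod 929 = 1, giving Legendre symbol 1.
d is a quadratic residue mod p, hence 929 splits in O_K.

split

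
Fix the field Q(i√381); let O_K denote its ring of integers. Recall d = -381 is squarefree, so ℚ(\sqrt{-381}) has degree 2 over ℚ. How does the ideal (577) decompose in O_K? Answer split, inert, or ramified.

p splits

Since -381 ≢ 1 mod 4, the ring of integers is ℤ[√-381] with discriminant 4·(-381) = -1524.
disc(K) = -1524 is not divisible by 577; 577 is unramified.
Compute (-381/577) via Euler: 196^((577-1)/2) mod 577 = 1, so (-381/577) = 1.
d is a quadratic residue mod p, hence 577 splits in O_K.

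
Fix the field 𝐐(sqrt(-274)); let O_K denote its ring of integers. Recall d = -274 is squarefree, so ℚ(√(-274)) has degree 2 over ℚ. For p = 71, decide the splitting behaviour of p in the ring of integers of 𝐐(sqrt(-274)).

-274 mod 4 = 2, hence disc K = 4·(-274) = -1096 and O_K = ℤ[√-274].
Since gcd(71, -1096) = 1 the prime 71 does not ramify.
Legendre symbol by Euler's criterion: (-274/71) ≡ (-274)^35 ≡ 1 (mod 71), i.e. (-274/71) = 1.
d is a quadratic residue mod p, hence 71 splits in O_K.

split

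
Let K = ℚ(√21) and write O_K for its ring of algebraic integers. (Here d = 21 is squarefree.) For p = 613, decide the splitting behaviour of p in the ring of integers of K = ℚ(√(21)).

d = 21 ≡ 1 (mod 4), so O_K = ℤ[(1+√21)/2] and disc(K) = d = 21.
Since gcd(613, 21) = 1 the prime 613 does not ramify.
(21/613) = 21^306 mod 613 = 1, giving Legendre symbol 1.
Legendre symbol 1 ⇒ 613 is split.

613 splits in O_K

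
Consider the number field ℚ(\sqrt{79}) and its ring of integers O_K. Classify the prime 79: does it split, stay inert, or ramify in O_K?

79 mod 4 = 3, hence disc K = 4·79 = 316 and O_K = ℤ[√79].
disc(K) = 316 = 79·4, so p = 79 is ramified.

79 is ramified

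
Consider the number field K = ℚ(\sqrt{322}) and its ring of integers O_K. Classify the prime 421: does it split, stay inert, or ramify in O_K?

split — (421) = 𝔭₁𝔭₂ with 𝔭₁ ≠ 𝔭₂

Since 322 ≢ 1 mod 4, the ring of integers is ℤ[√322] with discriminant 4·322 = 1288.
Since gcd(421, 1288) = 1 the prime 421 does not ramify.
Legendre symbol by Euler's criterion: (322/421) ≡ 322^210 ≡ 1 (mod 421), i.e. (322/421) = 1.
(322/421) = 1, so 421 splits.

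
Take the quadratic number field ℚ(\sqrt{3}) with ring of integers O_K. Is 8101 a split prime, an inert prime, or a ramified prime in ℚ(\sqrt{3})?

3 mod 4 = 3, hence disc K = 4·3 = 12 and O_K = ℤ[√3].
Since gcd(8101, 12) = 1 the prime 8101 does not ramify.
Compute (3/8101) via Euler: 3^((8101-1)/2) mod 8101 = 1, so (3/8101) = 1.
Legendre symbol 1 ⇒ 8101 is split.

8101 splits in O_K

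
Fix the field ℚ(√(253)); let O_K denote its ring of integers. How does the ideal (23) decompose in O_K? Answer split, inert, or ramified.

p ramifies

253 mod 4 = 1, hence disc K = 253 and O_K = ℤ[(1+√253)/2].
Ramification test: 23 | 253. The prime 23 ramifies in K.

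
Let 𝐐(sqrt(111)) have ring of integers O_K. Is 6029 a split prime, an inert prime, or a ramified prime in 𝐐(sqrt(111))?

d = 111 ≡ 3 (mod 4), so O_K = ℤ[√111] and disc(K) = 4d = 444.
6029 ∤ 444, so 6029 is unramified.
(111/6029) = 111^3014 mod 6029 = 1, giving Legendre symbol 1.
Legendre symbol 1 ⇒ 6029 is split.

p splits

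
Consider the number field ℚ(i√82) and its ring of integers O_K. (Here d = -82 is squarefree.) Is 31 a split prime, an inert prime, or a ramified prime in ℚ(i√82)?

p is inert

Since -82 ≢ 1 mod 4, the ring of integers is ℤ[√-82] with discriminant 4·(-82) = -328.
disc(K) = -328 is not divisible by 31; 31 is unramified.
Compute (-82/31) via Euler: 11^((31-1)/2) mod 31 = 30, so (-82/31) = -1.
d is a non-residue mod p, hence 31 remains inert in O_K.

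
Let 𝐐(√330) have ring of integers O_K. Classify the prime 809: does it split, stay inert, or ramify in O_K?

d = 330 ≡ 2 (mod 4), so O_K = ℤ[√330] and disc(K) = 4d = 1320.
809 ∤ 1320, so 809 is unramified.
Compute (330/809) via Euler: 330^((809-1)/2) mod 809 = 1, so (330/809) = 1.
d is a quadratic residue mod p, hence 809 splits in O_K.

splits completely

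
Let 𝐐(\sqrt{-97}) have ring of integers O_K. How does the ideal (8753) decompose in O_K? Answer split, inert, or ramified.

inert — (8753) stays prime in O_K

d = -97 ≡ 3 (mod 4), so O_K = ℤ[√-97] and disc(K) = 4d = -388.
8753 ∤ -388, so 8753 is unramified.
Euler's criterion: (-97)^4376 mod 8753 = 8752. Thus (-97|8753) = -1.
d is a non-residue mod p, hence 8753 remains inert in O_K.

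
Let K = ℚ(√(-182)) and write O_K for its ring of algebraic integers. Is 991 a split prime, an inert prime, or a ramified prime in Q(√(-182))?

-182 mod 4 = 2, hence disc K = 4·(-182) = -728 and O_K = ℤ[√-182].
991 ∤ -728, so 991 is unramified.
Compute (-182/991) via Euler: 809^((991-1)/2) mod 991 = 1, so (-182/991) = 1.
d is a quadratic residue mod p, hence 991 splits in O_K.

splits completely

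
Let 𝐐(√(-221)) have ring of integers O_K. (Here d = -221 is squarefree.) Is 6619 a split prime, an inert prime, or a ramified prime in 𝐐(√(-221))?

Since -221 ≢ 1 mod 4, the ring of integers is ℤ[√-221] with discriminant 4·(-221) = -884.
Since gcd(6619, -884) = 1 the prime 6619 does not ramify.
(-221/6619) = 6398^3309 mod 6619 = 6618, giving Legendre symbol -1.
(-221/6619) = -1, so 6619 is inert.

remains prime (inert)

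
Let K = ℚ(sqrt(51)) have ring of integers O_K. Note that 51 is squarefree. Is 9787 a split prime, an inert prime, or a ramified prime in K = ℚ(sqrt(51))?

p splits

Since 51 ≢ 1 mod 4, the ring of integers is ℤ[√51] with discriminant 4·51 = 204.
9787 ∤ 204, so 9787 is unramified.
Compute (51/9787) via Euler: 51^((9787-1)/2) mod 9787 = 1, so (51/9787) = 1.
Legendre symbol 1 ⇒ 9787 is split.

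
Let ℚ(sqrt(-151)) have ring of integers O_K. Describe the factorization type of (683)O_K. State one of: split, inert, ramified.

-151 mod 4 = 1, hence disc K = -151 and O_K = ℤ[(1+√-151)/2].
disc(K) = -151 is not divisible by 683; 683 is unramified.
(-151/683) = 532^341 mod 683 = 682, giving Legendre symbol -1.
d is a non-residue mod p, hence 683 remains inert in O_K.

inert — (683) stays prime in O_K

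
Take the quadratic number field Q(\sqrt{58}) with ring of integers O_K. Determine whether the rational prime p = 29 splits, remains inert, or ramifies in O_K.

d = 58 ≡ 2 (mod 4), so O_K = ℤ[√58] and disc(K) = 4d = 232.
29 divides disc(K) = 232, so 29 ramifies.

ramified — (29) = 𝔭²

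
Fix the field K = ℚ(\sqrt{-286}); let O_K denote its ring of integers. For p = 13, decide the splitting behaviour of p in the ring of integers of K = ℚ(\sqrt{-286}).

13 is ramified

d = -286 ≡ 2 (mod 4), so O_K = ℤ[√-286] and disc(K) = 4d = -1144.
disc(K) = -1144 = 13·(-88), so p = 13 is ramified.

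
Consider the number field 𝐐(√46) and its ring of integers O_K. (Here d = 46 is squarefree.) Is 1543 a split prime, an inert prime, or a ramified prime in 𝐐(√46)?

46 mod 4 = 2, hence disc K = 4·46 = 184 and O_K = ℤ[√46].
disc(K) = 184 is not divisible by 1543; 1543 is unramified.
(46/1543) = 46^771 mod 1543 = 1542, giving Legendre symbol -1.
Legendre symbol -1 ⇒ 1543 is inert.

inert — (1543) stays prime in O_K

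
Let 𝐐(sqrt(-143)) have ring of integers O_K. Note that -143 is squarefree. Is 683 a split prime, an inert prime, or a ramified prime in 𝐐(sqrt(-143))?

p is inert

Since -143 ≡ 1 mod 4, the ring of integers is ℤ[(1+√-143)/2] with discriminant -143.
Since gcd(683, -143) = 1 the prime 683 does not ramify.
(-143/683) = 540^341 mod 683 = 682, giving Legendre symbol -1.
d is a non-residue mod p, hence 683 remains inert in O_K.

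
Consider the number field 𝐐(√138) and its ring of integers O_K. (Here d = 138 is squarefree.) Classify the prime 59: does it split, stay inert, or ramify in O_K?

138 mod 4 = 2, hence disc K = 4·138 = 552 and O_K = ℤ[√138].
Since gcd(59, 552) = 1 the prime 59 does not ramify.
Euler's criterion: 138^29 mod 59 = 1. Thus (138|59) = 1.
Legendre symbol 1 ⇒ 59 is split.

59 splits in O_K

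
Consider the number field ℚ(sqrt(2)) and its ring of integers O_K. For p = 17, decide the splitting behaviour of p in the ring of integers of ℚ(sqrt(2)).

d = 2 ≡ 2 (mod 4), so O_K = ℤ[√2] and disc(K) = 4d = 8.
17 ∤ 8, so 17 is unramified.
(2/17) = 2^8 mod 17 = 1, giving Legendre symbol 1.
Legendre symbol 1 ⇒ 17 is split.

splits completely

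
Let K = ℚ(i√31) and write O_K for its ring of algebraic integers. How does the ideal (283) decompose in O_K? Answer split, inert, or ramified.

p splits

Since -31 ≡ 1 mod 4, the ring of integers is ℤ[(1+√-31)/2] with discriminant -31.
283 ∤ -31, so 283 is unramified.
Legendre symbol by Euler's criterion: (-31/283) ≡ (-31)^141 ≡ 1 (mod 283), i.e. (-31/283) = 1.
Legendre symbol 1 ⇒ 283 is split.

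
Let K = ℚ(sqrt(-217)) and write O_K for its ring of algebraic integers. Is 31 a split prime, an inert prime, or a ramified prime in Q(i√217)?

Since -217 ≢ 1 mod 4, the ring of integers is ℤ[√-217] with discriminant 4·(-217) = -868.
disc(K) = -868 = 31·(-28), so p = 31 is ramified.

ramified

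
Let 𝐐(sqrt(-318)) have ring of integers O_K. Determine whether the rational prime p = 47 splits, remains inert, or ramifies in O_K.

-318 mod 4 = 2, hence disc K = 4·(-318) = -1272 and O_K = ℤ[√-318].
47 ∤ -1272, so 47 is unramified.
Euler's criterion: (-318)^23 mod 47 = 46. Thus (-318|47) = -1.
d is a non-residue mod p, hence 47 remains inert in O_K.

remains prime (inert)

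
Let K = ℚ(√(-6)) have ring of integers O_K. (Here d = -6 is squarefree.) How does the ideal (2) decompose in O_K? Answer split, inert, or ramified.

d = -6 ≡ 2 (mod 4), so O_K = ℤ[√-6] and disc(K) = 4d = -24.
2 divides disc(K) = -24, so 2 ramifies.

p ramifies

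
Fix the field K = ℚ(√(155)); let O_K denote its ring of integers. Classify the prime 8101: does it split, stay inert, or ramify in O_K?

splits completely

Since 155 ≢ 1 mod 4, the ring of integers is ℤ[√155] with discriminant 4·155 = 620.
Since gcd(8101, 620) = 1 the prime 8101 does not ramify.
Compute (155/8101) via Euler: 155^((8101-1)/2) mod 8101 = 1, so (155/8101) = 1.
Legendre symbol 1 ⇒ 8101 is split.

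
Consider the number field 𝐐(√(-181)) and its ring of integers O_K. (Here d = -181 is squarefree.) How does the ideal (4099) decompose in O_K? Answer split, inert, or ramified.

4099 remains inert

d = -181 ≡ 3 (mod 4), so O_K = ℤ[√-181] and disc(K) = 4d = -724.
Since gcd(4099, -724) = 1 the prime 4099 does not ramify.
Euler's criterion: (-181)^2049 mod 4099 = 4098. Thus (-181|4099) = -1.
d is a non-residue mod p, hence 4099 remains inert in O_K.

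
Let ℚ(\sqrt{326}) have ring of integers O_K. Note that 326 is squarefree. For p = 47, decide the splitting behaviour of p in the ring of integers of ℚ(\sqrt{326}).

d = 326 ≡ 2 (mod 4), so O_K = ℤ[√326] and disc(K) = 4d = 1304.
Since gcd(47, 1304) = 1 the prime 47 does not ramify.
Compute (326/47) via Euler: 44^((47-1)/2) mod 47 = 46, so (326/47) = -1.
d is a non-residue mod p, hence 47 remains inert in O_K.

p is inert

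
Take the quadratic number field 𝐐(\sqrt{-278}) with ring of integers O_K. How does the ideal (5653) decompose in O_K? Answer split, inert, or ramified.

Since -278 ≢ 1 mod 4, the ring of integers is ℤ[√-278] with discriminant 4·(-278) = -1112.
disc(K) = -1112 is not divisible by 5653; 5653 is unramified.
Legendre symbol by Euler's criterion: (-278/5653) ≡ (-278)^2826 ≡ 1 (mod 5653), i.e. (-278/5653) = 1.
d is a quadratic residue mod p, hence 5653 splits in O_K.

split — (5653) = 𝔭₁𝔭₂ with 𝔭₁ ≠ 𝔭₂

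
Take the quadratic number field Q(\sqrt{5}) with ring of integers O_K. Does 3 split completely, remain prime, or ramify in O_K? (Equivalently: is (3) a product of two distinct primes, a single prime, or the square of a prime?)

inert — (3) stays prime in O_K

d = 5 ≡ 1 (mod 4), so O_K = ℤ[(1+√5)/2] and disc(K) = d = 5.
disc(K) = 5 is not divisible by 3; 3 is unramified.
Euler's criterion: 5^1 mod 3 = 2. Thus (5|3) = -1.
Legendre symbol -1 ⇒ 3 is inert.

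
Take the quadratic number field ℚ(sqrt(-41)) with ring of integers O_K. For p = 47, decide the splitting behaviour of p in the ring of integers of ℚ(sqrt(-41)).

47 splits in O_K

Since -41 ≢ 1 mod 4, the ring of integers is ℤ[√-41] with discriminant 4·(-41) = -164.
Since gcd(47, -164) = 1 the prime 47 does not ramify.
Legendre symbol by Euler's criterion: (-41/47) ≡ (-41)^23 ≡ 1 (mod 47), i.e. (-41/47) = 1.
Legendre symbol 1 ⇒ 47 is split.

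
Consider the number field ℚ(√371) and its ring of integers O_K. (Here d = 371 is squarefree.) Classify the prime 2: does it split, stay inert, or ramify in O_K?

Since 371 ≢ 1 mod 4, the ring of integers is ℤ[√371] with discriminant 4·371 = 1484.
2 divides disc(K) = 1484, so 2 ramifies.

ramified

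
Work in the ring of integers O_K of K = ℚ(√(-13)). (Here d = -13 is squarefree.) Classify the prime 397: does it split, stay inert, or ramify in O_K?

d = -13 ≡ 3 (mod 4), so O_K = ℤ[√-13] and disc(K) = 4d = -52.
Since gcd(397, -52) = 1 the prime 397 does not ramify.
(-13/397) = 384^198 mod 397 = 396, giving Legendre symbol -1.
(-13/397) = -1, so 397 is inert.

inert — (397) stays prime in O_K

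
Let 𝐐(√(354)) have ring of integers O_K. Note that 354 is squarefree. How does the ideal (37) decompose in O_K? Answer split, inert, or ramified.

37 splits in O_K

d = 354 ≡ 2 (mod 4), so O_K = ℤ[√354] and disc(K) = 4d = 1416.
37 ∤ 1416, so 37 is unramified.
Euler's criterion: 354^18 mod 37 = 1. Thus (354|37) = 1.
Legendre symbol 1 ⇒ 37 is split.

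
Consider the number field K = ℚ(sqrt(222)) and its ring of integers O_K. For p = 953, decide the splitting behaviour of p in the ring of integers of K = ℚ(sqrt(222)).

222 mod 4 = 2, hence disc K = 4·222 = 888 and O_K = ℤ[√222].
Since gcd(953, 888) = 1 the prime 953 does not ramify.
(222/953) = 222^476 mod 953 = 952, giving Legendre symbol -1.
d is a non-residue mod p, hence 953 remains inert in O_K.

953 remains inert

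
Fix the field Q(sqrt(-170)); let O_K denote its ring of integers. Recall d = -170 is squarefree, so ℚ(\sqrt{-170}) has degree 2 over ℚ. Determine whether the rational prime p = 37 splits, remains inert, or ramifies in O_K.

remains prime (inert)

d = -170 ≡ 2 (mod 4), so O_K = ℤ[√-170] and disc(K) = 4d = -680.
disc(K) = -680 is not divisible by 37; 37 is unramified.
Euler's criterion: (-170)^18 mod 37 = 36. Thus (-170|37) = -1.
(-170/37) = -1, so 37 is inert.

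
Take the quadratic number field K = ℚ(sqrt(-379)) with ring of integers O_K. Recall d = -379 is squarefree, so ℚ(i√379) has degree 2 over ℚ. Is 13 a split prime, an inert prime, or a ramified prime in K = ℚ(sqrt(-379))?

-379 mod 4 = 1, hence disc K = -379 and O_K = ℤ[(1+√-379)/2].
13 ∤ -379, so 13 is unramified.
(-379/13) = 11^6 mod 13 = 12, giving Legendre symbol -1.
d is a non-residue mod p, hence 13 remains inert in O_K.

p is inert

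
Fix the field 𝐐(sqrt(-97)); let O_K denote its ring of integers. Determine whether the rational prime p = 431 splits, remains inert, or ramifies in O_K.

inert

Since -97 ≢ 1 mod 4, the ring of integers is ℤ[√-97] with discriminant 4·(-97) = -388.
Since gcd(431, -388) = 1 the prime 431 does not ramify.
Compute (-97/431) via Euler: 334^((431-1)/2) mod 431 = 430, so (-97/431) = -1.
(-97/431) = -1, so 431 is inert.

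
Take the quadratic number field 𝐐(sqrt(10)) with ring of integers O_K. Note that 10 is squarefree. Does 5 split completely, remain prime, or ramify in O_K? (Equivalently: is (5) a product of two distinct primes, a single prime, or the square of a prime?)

Since 10 ≢ 1 mod 4, the ring of integers is ℤ[√10] with discriminant 4·10 = 40.
disc(K) = 40 = 5·8, so p = 5 is ramified.

ramified — (5) = 𝔭²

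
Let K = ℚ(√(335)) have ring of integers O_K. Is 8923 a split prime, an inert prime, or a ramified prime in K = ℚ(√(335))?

remains prime (inert)

335 mod 4 = 3, hence disc K = 4·335 = 1340 and O_K = ℤ[√335].
Since gcd(8923, 1340) = 1 the prime 8923 does not ramify.
Euler's criterion: 335^4461 mod 8923 = 8922. Thus (335|8923) = -1.
d is a non-residue mod p, hence 8923 remains inert in O_K.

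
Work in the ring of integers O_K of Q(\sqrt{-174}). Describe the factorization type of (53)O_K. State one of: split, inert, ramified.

-174 mod 4 = 2, hence disc K = 4·(-174) = -696 and O_K = ℤ[√-174].
disc(K) = -696 is not divisible by 53; 53 is unramified.
Compute (-174/53) via Euler: 38^((53-1)/2) mod 53 = 1, so (-174/53) = 1.
d is a quadratic residue mod p, hence 53 splits in O_K.

split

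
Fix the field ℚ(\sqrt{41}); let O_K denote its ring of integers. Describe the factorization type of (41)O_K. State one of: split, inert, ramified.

ramified

Since 41 ≡ 1 mod 4, the ring of integers is ℤ[(1+√41)/2] with discriminant 41.
41 divides disc(K) = 41, so 41 ramifies.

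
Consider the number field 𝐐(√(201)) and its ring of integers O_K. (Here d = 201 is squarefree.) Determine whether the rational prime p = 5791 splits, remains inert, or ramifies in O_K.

5791 splits in O_K

Since 201 ≡ 1 mod 4, the ring of integers is ℤ[(1+√201)/2] with discriminant 201.
5791 ∤ 201, so 5791 is unramified.
Compute (201/5791) via Euler: 201^((5791-1)/2) mod 5791 = 1, so (201/5791) = 1.
d is a quadratic residue mod p, hence 5791 splits in O_K.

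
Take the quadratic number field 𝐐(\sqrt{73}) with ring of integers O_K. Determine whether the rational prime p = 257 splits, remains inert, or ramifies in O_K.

d = 73 ≡ 1 (mod 4), so O_K = ℤ[(1+√73)/2] and disc(K) = d = 73.
257 ∤ 73, so 257 is unramified.
(73/257) = 73^128 mod 257 = 1, giving Legendre symbol 1.
Legendre symbol 1 ⇒ 257 is split.

split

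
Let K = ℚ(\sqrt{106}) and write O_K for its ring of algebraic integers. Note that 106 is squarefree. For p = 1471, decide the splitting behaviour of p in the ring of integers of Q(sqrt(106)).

106 mod 4 = 2, hence disc K = 4·106 = 424 and O_K = ℤ[√106].
Since gcd(1471, 424) = 1 the prime 1471 does not ramify.
Euler's criterion: 106^735 mod 1471 = 1. Thus (106|1471) = 1.
Legendre symbol 1 ⇒ 1471 is split.

splits completely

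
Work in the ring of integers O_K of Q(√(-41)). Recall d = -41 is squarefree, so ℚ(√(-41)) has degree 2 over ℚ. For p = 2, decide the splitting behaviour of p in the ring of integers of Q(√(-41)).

2 is ramified

Since -41 ≢ 1 mod 4, the ring of integers is ℤ[√-41] with discriminant 4·(-41) = -164.
Ramification test: 2 | -164. The prime 2 ramifies in K.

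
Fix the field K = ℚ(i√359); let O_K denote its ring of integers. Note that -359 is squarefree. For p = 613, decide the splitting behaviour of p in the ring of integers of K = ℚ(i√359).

split

-359 mod 4 = 1, hence disc K = -359 and O_K = ℤ[(1+√-359)/2].
disc(K) = -359 is not divisible by 613; 613 is unramified.
(-359/613) = 254^306 mod 613 = 1, giving Legendre symbol 1.
Legendre symbol 1 ⇒ 613 is split.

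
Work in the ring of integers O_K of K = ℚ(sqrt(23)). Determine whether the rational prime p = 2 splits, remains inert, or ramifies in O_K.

d = 23 ≡ 3 (mod 4), so O_K = ℤ[√23] and disc(K) = 4d = 92.
2 divides disc(K) = 92, so 2 ramifies.

p ramifies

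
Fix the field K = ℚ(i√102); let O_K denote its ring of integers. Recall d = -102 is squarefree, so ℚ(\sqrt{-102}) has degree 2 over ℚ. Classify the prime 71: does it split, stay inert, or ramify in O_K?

Since -102 ≢ 1 mod 4, the ring of integers is ℤ[√-102] with discriminant 4·(-102) = -408.
disc(K) = -408 is not divisible by 71; 71 is unramified.
Legendre symbol by Euler's criterion: (-102/71) ≡ (-102)^35 ≡ 1 (mod 71), i.e. (-102/71) = 1.
d is a quadratic residue mod p, hence 71 splits in O_K.

71 splits in O_K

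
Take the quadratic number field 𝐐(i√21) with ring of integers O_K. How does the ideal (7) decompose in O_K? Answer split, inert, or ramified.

Since -21 ≢ 1 mod 4, the ring of integers is ℤ[√-21] with discriminant 4·(-21) = -84.
disc(K) = -84 = 7·(-12), so p = 7 is ramified.

7 is ramified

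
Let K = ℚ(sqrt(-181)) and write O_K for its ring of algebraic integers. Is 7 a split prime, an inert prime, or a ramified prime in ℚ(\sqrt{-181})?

split

-181 mod 4 = 3, hence disc K = 4·(-181) = -724 and O_K = ℤ[√-181].
Since gcd(7, -724) = 1 the prime 7 does not ramify.
Euler's criterion: (-181)^3 mod 7 = 1. Thus (-181|7) = 1.
(-181/7) = 1, so 7 splits.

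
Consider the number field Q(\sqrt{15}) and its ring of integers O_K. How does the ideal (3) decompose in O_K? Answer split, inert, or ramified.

Since 15 ≢ 1 mod 4, the ring of integers is ℤ[√15] with discriminant 4·15 = 60.
3 divides disc(K) = 60, so 3 ramifies.

ramified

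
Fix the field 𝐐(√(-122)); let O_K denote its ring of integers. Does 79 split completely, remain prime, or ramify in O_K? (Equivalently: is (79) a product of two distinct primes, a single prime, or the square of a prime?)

split — (79) = 𝔭₁𝔭₂ with 𝔭₁ ≠ 𝔭₂

d = -122 ≡ 2 (mod 4), so O_K = ℤ[√-122] and disc(K) = 4d = -488.
79 ∤ -488, so 79 is unramified.
(-122/79) = 36^39 mod 79 = 1, giving Legendre symbol 1.
Legendre symbol 1 ⇒ 79 is split.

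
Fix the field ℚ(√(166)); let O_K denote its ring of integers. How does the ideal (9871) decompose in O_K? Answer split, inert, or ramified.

166 mod 4 = 2, hence disc K = 4·166 = 664 and O_K = ℤ[√166].
9871 ∤ 664, so 9871 is unramified.
Euler's criterion: 166^4935 mod 9871 = 9870. Thus (166|9871) = -1.
(166/9871) = -1, so 9871 is inert.

inert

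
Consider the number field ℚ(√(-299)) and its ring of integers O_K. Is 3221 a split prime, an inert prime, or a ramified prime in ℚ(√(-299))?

split — (3221) = 𝔭₁𝔭₂ with 𝔭₁ ≠ 𝔭₂

d = -299 ≡ 1 (mod 4), so O_K = ℤ[(1+√-299)/2] and disc(K) = d = -299.
Since gcd(3221, -299) = 1 the prime 3221 does not ramify.
Euler's criterion: (-299)^1610 mod 3221 = 1. Thus (-299|3221) = 1.
d is a quadratic residue mod p, hence 3221 splits in O_K.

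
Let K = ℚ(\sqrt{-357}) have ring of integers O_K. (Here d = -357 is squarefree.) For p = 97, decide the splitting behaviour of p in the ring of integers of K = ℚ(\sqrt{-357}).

split — (97) = 𝔭₁𝔭₂ with 𝔭₁ ≠ 𝔭₂

-357 mod 4 = 3, hence disc K = 4·(-357) = -1428 and O_K = ℤ[√-357].
Since gcd(97, -1428) = 1 the prime 97 does not ramify.
(-357/97) = 31^48 mod 97 = 1, giving Legendre symbol 1.
Legendre symbol 1 ⇒ 97 is split.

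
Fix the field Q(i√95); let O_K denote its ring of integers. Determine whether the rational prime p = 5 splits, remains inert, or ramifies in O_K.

ramified — (5) = 𝔭²

Since -95 ≡ 1 mod 4, the ring of integers is ℤ[(1+√-95)/2] with discriminant -95.
disc(K) = -95 = 5·(-19), so p = 5 is ramified.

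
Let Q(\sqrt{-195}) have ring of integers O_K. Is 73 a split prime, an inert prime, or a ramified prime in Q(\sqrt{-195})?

d = -195 ≡ 1 (mod 4), so O_K = ℤ[(1+√-195)/2] and disc(K) = d = -195.
Since gcd(73, -195) = 1 the prime 73 does not ramify.
(-195/73) = 24^36 mod 73 = 1, giving Legendre symbol 1.
(-195/73) = 1, so 73 splits.

p splits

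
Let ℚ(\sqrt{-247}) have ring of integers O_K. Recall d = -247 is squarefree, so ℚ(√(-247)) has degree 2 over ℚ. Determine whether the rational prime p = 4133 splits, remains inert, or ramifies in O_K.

4133 remains inert

d = -247 ≡ 1 (mod 4), so O_K = ℤ[(1+√-247)/2] and disc(K) = d = -247.
disc(K) = -247 is not divisible by 4133; 4133 is unramified.
(-247/4133) = 3886^2066 mod 4133 = 4132, giving Legendre symbol -1.
d is a non-residue mod p, hence 4133 remains inert in O_K.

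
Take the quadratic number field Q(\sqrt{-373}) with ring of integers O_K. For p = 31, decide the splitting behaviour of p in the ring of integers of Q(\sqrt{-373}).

inert — (31) stays prime in O_K

d = -373 ≡ 3 (mod 4), so O_K = ℤ[√-373] and disc(K) = 4d = -1492.
disc(K) = -1492 is not divisible by 31; 31 is unramified.
Legendre symbol by Euler's criterion: (-373/31) ≡ (-373)^15 ≡ 30 (mod 31), i.e. (-373/31) = -1.
d is a non-residue mod p, hence 31 remains inert in O_K.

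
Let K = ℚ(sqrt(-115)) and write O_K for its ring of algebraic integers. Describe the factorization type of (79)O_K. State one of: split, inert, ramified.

79 remains inert

d = -115 ≡ 1 (mod 4), so O_K = ℤ[(1+√-115)/2] and disc(K) = d = -115.
disc(K) = -115 is not divisible by 79; 79 is unramified.
Compute (-115/79) via Euler: 43^((79-1)/2) mod 79 = 78, so (-115/79) = -1.
Legendre symbol -1 ⇒ 79 is inert.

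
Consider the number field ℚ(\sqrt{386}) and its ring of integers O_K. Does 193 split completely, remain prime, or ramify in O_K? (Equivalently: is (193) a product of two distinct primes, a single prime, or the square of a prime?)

Since 386 ≢ 1 mod 4, the ring of integers is ℤ[√386] with discriminant 4·386 = 1544.
193 divides disc(K) = 1544, so 193 ramifies.

193 is ramified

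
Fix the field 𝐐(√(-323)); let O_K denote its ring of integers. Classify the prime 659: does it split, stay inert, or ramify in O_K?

p is inert

d = -323 ≡ 1 (mod 4), so O_K = ℤ[(1+√-323)/2] and disc(K) = d = -323.
659 ∤ -323, so 659 is unramified.
(-323/659) = 336^329 mod 659 = 658, giving Legendre symbol -1.
Legendre symbol -1 ⇒ 659 is inert.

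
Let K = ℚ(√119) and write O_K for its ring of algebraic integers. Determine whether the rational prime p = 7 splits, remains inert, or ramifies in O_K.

119 mod 4 = 3, hence disc K = 4·119 = 476 and O_K = ℤ[√119].
Ramification test: 7 | 476. The prime 7 ramifies in K.

ramified — (7) = 𝔭²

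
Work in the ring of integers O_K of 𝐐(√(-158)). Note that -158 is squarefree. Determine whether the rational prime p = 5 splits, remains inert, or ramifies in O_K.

p is inert

d = -158 ≡ 2 (mod 4), so O_K = ℤ[√-158] and disc(K) = 4d = -632.
Since gcd(5, -632) = 1 the prime 5 does not ramify.
Legendre symbol by Euler's criterion: (-158/5) ≡ (-158)^2 ≡ 4 (mod 5), i.e. (-158/5) = -1.
(-158/5) = -1, so 5 is inert.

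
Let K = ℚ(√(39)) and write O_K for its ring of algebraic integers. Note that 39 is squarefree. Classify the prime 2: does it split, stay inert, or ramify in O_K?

d = 39 ≡ 3 (mod 4), so O_K = ℤ[√39] and disc(K) = 4d = 156.
disc(K) = 156 = 2·78, so p = 2 is ramified.

ramified — (2) = 𝔭²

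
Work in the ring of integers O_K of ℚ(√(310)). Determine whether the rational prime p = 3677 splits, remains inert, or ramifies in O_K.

310 mod 4 = 2, hence disc K = 4·310 = 1240 and O_K = ℤ[√310].
3677 ∤ 1240, so 3677 is unramified.
(310/3677) = 310^1838 mod 3677 = 1, giving Legendre symbol 1.
(310/3677) = 1, so 3677 splits.

split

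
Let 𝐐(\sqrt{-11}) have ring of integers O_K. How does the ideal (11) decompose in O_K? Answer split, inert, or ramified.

d = -11 ≡ 1 (mod 4), so O_K = ℤ[(1+√-11)/2] and disc(K) = d = -11.
11 divides disc(K) = -11, so 11 ramifies.

ramifies in O_K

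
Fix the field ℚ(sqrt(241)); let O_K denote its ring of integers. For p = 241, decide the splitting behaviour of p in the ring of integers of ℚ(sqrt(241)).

ramified — (241) = 𝔭²

d = 241 ≡ 1 (mod 4), so O_K = ℤ[(1+√241)/2] and disc(K) = d = 241.
Ramification test: 241 | 241. The prime 241 ramifies in K.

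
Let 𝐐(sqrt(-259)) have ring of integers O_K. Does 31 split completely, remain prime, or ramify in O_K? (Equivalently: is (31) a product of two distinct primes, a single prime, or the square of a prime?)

p splits

d = -259 ≡ 1 (mod 4), so O_K = ℤ[(1+√-259)/2] and disc(K) = d = -259.
Since gcd(31, -259) = 1 the prime 31 does not ramify.
(-259/31) = 20^15 mod 31 = 1, giving Legendre symbol 1.
(-259/31) = 1, so 31 splits.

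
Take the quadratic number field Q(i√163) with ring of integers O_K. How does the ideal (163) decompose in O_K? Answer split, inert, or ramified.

Since -163 ≡ 1 mod 4, the ring of integers is ℤ[(1+√-163)/2] with discriminant -163.
163 divides disc(K) = -163, so 163 ramifies.

ramifies in O_K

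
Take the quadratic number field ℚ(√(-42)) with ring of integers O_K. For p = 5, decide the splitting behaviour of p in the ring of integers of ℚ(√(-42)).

inert — (5) stays prime in O_K

d = -42 ≡ 2 (mod 4), so O_K = ℤ[√-42] and disc(K) = 4d = -168.
Since gcd(5, -168) = 1 the prime 5 does not ramify.
Legendre symbol by Euler's criterion: (-42/5) ≡ (-42)^2 ≡ 4 (mod 5), i.e. (-42/5) = -1.
d is a non-residue mod p, hence 5 remains inert in O_K.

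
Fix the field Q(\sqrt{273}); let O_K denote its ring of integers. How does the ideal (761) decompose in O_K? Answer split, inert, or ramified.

p is inert

Since 273 ≡ 1 mod 4, the ring of integers is ℤ[(1+√273)/2] with discriminant 273.
Since gcd(761, 273) = 1 the prime 761 does not ramify.
(273/761) = 273^380 mod 761 = 760, giving Legendre symbol -1.
d is a non-residue mod p, hence 761 remains inert in O_K.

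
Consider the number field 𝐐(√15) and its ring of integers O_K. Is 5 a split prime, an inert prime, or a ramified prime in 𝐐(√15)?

p ramifies

15 mod 4 = 3, hence disc K = 4·15 = 60 and O_K = ℤ[√15].
disc(K) = 60 = 5·12, so p = 5 is ramified.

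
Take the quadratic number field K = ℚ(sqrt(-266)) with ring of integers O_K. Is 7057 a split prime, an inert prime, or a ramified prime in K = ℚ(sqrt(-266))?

remains prime (inert)

d = -266 ≡ 2 (mod 4), so O_K = ℤ[√-266] and disc(K) = 4d = -1064.
disc(K) = -1064 is not divisible by 7057; 7057 is unramified.
Compute (-266/7057) via Euler: 6791^((7057-1)/2) mod 7057 = 7056, so (-266/7057) = -1.
d is a non-residue mod p, hence 7057 remains inert in O_K.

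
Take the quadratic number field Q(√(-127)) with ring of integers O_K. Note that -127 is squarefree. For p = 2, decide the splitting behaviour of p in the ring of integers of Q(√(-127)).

-127 mod 4 = 1, hence disc K = -127 and O_K = ℤ[(1+√-127)/2].
2 ∤ -127, so 2 is unramified.
Checking d mod 8: -127 ≡ 1. Hence 2 is split in O_K.

2 splits in O_K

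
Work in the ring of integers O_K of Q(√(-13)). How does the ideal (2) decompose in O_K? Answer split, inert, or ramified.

-13 mod 4 = 3, hence disc K = 4·(-13) = -52 and O_K = ℤ[√-13].
disc(K) = -52 = 2·(-26), so p = 2 is ramified.

ramified — (2) = 𝔭²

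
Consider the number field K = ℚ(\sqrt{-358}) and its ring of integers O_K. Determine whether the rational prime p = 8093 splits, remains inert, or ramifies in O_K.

split

-358 mod 4 = 2, hence disc K = 4·(-358) = -1432 and O_K = ℤ[√-358].
8093 ∤ -1432, so 8093 is unramified.
Euler's criterion: (-358)^4046 mod 8093 = 1. Thus (-358|8093) = 1.
d is a quadratic residue mod p, hence 8093 splits in O_K.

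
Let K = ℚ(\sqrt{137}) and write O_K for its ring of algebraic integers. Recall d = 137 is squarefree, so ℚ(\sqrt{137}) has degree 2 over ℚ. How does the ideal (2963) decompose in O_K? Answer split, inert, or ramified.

2963 remains inert

d = 137 ≡ 1 (mod 4), so O_K = ℤ[(1+√137)/2] and disc(K) = d = 137.
Since gcd(2963, 137) = 1 the prime 2963 does not ramify.
Legendre symbol by Euler's criterion: (137/2963) ≡ 137^1481 ≡ 2962 (mod 2963), i.e. (137/2963) = -1.
Legendre symbol -1 ⇒ 2963 is inert.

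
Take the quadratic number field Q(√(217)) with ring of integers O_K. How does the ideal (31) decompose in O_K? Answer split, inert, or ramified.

p ramifies

Since 217 ≡ 1 mod 4, the ring of integers is ℤ[(1+√217)/2] with discriminant 217.
Ramification test: 31 | 217. The prime 31 ramifies in K.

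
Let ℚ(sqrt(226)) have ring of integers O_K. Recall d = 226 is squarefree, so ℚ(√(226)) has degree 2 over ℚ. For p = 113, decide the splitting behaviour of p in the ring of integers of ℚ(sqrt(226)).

ramified

Since 226 ≢ 1 mod 4, the ring of integers is ℤ[√226] with discriminant 4·226 = 904.
113 divides disc(K) = 904, so 113 ramifies.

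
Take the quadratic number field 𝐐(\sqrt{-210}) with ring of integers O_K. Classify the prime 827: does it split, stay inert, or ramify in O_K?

split — (827) = 𝔭₁𝔭₂ with 𝔭₁ ≠ 𝔭₂

-210 mod 4 = 2, hence disc K = 4·(-210) = -840 and O_K = ℤ[√-210].
disc(K) = -840 is not divisible by 827; 827 is unramified.
(-210/827) = 617^413 mod 827 = 1, giving Legendre symbol 1.
(-210/827) = 1, so 827 splits.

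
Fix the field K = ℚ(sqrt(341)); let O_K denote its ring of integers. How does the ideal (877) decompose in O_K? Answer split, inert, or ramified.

Since 341 ≡ 1 mod 4, the ring of integers is ℤ[(1+√341)/2] with discriminant 341.
disc(K) = 341 is not divisible by 877; 877 is unramified.
Euler's criterion: 341^438 mod 877 = 876. Thus (341|877) = -1.
d is a non-residue mod p, hence 877 remains inert in O_K.

877 remains inert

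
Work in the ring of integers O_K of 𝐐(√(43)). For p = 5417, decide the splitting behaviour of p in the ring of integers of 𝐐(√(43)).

Since 43 ≢ 1 mod 4, the ring of integers is ℤ[√43] with discriminant 4·43 = 172.
5417 ∤ 172, so 5417 is unramified.
Euler's criterion: 43^2708 mod 5417 = 5416. Thus (43|5417) = -1.
d is a non-residue mod p, hence 5417 remains inert in O_K.

inert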